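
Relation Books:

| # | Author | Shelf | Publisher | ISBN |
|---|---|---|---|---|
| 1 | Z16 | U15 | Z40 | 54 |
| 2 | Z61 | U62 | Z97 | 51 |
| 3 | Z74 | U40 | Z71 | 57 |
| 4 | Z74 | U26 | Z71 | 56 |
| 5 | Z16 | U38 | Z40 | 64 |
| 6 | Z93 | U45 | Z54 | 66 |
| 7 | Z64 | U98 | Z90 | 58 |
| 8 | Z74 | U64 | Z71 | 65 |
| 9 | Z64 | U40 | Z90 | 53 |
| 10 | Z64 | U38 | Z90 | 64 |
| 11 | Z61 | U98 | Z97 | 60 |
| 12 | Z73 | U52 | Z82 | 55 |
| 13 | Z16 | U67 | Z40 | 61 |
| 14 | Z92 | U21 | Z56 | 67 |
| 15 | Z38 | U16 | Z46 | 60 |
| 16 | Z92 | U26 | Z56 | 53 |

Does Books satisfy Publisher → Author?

Yes

Publisher=Z40: rows 1, 5, 13 → Author = Z16, Z16, Z16 ✓
Publisher=Z97: rows 2, 11 → Author = Z61, Z61 ✓
Publisher=Z71: rows 3, 4, 8 → Author = Z74, Z74, Z74 ✓
Publisher=Z54: row 6 → Author = Z93 ✓
Publisher=Z90: rows 7, 9, 10 → Author = Z64, Z64, Z64 ✓
Publisher=Z82: row 12 → Author = Z73 ✓
Publisher=Z56: rows 14, 16 → Author = Z92, Z92 ✓
Publisher=Z46: row 15 → Author = Z38 ✓
Every Publisher value is associated with a single Author value, so Publisher → Author holds.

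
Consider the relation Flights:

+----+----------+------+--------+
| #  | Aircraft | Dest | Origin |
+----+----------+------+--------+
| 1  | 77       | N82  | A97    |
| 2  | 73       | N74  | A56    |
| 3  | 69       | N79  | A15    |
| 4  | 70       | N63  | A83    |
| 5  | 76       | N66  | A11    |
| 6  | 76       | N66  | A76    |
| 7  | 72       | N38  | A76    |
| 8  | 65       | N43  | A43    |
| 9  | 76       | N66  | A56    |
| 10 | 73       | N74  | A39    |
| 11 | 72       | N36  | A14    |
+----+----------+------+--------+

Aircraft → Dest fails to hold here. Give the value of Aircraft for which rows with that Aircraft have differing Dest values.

Aircraft=77: row 1 → Dest = N82 ✓
Aircraft=73: rows 2, 10 → Dest = N74, N74 ✓
Aircraft=69: row 3 → Dest = N79 ✓
Aircraft=70: row 4 → Dest = N63 ✓
Aircraft=76: rows 5, 6, 9 → Dest = N66, N66, N66 ✓
Aircraft=72: rows 7, 11 → Dest takes values {N38, N36} — violation
Aircraft=65: row 8 → Dest = N43 ✓
The only Aircraft value with inconsistent Dest is Aircraft=72.

72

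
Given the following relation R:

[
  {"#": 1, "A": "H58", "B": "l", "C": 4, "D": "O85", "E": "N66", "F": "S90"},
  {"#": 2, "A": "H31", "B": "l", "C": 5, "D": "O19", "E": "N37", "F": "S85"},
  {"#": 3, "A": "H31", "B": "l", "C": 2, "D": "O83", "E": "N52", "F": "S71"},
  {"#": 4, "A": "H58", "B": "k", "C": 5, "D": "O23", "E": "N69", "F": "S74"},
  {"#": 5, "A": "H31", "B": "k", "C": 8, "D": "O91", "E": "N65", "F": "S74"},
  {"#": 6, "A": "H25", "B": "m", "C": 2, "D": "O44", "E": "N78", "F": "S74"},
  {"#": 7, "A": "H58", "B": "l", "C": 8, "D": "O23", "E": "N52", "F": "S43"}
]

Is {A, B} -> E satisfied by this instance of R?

(A=H58, B=l): rows 1, 7 → E takes values {N66, N52} — violation
(A=H31, B=l): rows 2, 3 → E takes values {N37, N52} — violation
(A=H58, B=k): row 4 → E = N69 ✓
(A=H31, B=k): row 5 → E = N65 ✓
(A=H25, B=m): row 6 → E = N78 ✓
Two rows agree on {A, B} but differ on E, so {A, B} -> E does not hold.

No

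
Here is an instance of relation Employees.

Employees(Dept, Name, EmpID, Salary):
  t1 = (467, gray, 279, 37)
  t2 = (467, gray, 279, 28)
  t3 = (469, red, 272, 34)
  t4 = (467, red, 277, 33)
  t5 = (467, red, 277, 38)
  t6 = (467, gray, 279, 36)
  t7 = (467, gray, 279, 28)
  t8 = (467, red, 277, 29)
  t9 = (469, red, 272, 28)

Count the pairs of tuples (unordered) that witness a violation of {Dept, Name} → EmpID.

(Dept=467, Name=gray): all 4 rows agree on EmpID — 0 pairs.
(Dept=469, Name=red): all 2 rows agree on EmpID — 0 pairs.
(Dept=467, Name=red): all 3 rows agree on EmpID — 0 pairs.

0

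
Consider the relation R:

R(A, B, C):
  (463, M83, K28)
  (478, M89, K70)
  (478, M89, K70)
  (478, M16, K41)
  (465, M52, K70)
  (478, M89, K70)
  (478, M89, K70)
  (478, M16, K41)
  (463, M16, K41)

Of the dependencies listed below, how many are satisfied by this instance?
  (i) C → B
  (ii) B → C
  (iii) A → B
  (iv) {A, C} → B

2

(i) C → B: C=K70: 5 rows → B takes values {M89, M52} — violation — fails.
(ii) B → C: every LHS value maps to a single RHS value — holds.
(iii) A → B: A=463: 2 rows → B takes values {M83, M16} — violation; A=478: 6 rows → B takes values {M89, M16} — violation — fails.
(iv) {A, C} → B: every LHS value maps to a single RHS value — holds.
2 of the 4 dependencies hold.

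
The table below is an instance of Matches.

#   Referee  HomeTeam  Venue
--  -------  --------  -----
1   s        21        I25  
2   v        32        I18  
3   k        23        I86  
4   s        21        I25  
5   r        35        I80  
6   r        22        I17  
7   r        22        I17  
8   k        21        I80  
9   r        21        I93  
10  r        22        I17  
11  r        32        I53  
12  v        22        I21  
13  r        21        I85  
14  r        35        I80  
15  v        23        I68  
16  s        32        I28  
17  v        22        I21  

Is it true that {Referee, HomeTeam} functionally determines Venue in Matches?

No

(Referee=s, HomeTeam=21): rows 1, 4 → Venue = I25, I25 ✓
(Referee=v, HomeTeam=32): row 2 → Venue = I18 ✓
(Referee=k, HomeTeam=23): row 3 → Venue = I86 ✓
(Referee=r, HomeTeam=35): rows 5, 14 → Venue = I80, I80 ✓
(Referee=r, HomeTeam=22): rows 6, 7, 10 → Venue = I17, I17, I17 ✓
(Referee=k, HomeTeam=21): row 8 → Venue = I80 ✓
(Referee=r, HomeTeam=21): rows 9, 13 → Venue takes values {I93, I85} — violation
(Referee=r, HomeTeam=32): row 11 → Venue = I53 ✓
(Referee=v, HomeTeam=22): rows 12, 17 → Venue = I21, I21 ✓
(Referee=v, HomeTeam=23): row 15 → Venue = I68 ✓
(Referee=s, HomeTeam=32): row 16 → Venue = I28 ✓
Two rows agree on {Referee, HomeTeam} but differ on Venue, so {Referee, HomeTeam} -> Venue does not hold.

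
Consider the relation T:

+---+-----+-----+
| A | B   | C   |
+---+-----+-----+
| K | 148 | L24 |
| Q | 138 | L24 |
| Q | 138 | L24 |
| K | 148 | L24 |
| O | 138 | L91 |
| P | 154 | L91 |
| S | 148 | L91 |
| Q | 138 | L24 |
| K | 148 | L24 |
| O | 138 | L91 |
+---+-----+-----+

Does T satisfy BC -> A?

(B=148, C=L24): 3 rows → A = K, K, K ✓
(B=138, C=L24): 3 rows → A = Q, Q, Q ✓
(B=138, C=L91): 2 rows → A = O, O ✓
(B=154, C=L91): 1 row → A = P ✓
(B=148, C=L91): 1 row → A = S ✓
Every BC value is associated with a single A value, so BC -> A holds.

Yes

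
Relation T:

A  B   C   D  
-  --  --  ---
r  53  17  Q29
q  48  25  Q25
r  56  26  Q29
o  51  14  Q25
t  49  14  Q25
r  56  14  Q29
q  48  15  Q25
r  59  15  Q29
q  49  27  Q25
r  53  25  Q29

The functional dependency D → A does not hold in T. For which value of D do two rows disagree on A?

Q25

D=Q29: 5 rows → A = r, r, r, r, r ✓
D=Q25: 5 rows → A takes values {q, o, t} — violation
The only D value with inconsistent A is D=Q25.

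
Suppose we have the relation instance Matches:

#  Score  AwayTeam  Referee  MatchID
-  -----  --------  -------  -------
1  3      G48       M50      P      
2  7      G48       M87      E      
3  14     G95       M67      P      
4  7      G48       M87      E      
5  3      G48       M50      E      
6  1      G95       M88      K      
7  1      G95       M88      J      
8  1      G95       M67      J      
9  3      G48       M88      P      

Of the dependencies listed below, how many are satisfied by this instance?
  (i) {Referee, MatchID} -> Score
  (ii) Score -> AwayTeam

(i) {Referee, MatchID} -> Score: every LHS value maps to a single RHS value — holds.
(ii) Score -> AwayTeam: every LHS value maps to a single RHS value — holds.
2 of the 2 dependencies hold.

2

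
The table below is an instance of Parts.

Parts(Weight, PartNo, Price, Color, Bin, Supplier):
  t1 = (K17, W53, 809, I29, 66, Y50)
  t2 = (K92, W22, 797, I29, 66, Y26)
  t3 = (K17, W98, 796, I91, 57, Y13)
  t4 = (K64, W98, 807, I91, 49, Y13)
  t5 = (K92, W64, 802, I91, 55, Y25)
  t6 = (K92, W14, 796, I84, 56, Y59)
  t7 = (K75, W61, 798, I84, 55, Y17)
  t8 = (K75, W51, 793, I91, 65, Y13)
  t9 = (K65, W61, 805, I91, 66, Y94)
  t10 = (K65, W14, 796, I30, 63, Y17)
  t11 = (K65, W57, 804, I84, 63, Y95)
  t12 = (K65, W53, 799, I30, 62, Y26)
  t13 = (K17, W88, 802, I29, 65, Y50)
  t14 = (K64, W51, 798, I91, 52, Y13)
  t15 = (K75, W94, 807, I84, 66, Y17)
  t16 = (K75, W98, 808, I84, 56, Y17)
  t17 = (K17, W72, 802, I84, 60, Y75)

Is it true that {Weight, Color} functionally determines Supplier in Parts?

No

(Weight=K17, Color=I29): rows 1, 13 → Supplier = Y50, Y50 ✓
(Weight=K92, Color=I29): row 2 → Supplier = Y26 ✓
(Weight=K17, Color=I91): row 3 → Supplier = Y13 ✓
(Weight=K64, Color=I91): rows 4, 14 → Supplier = Y13, Y13 ✓
(Weight=K92, Color=I91): row 5 → Supplier = Y25 ✓
(Weight=K92, Color=I84): row 6 → Supplier = Y59 ✓
(Weight=K75, Color=I84): rows 7, 15, 16 → Supplier = Y17, Y17, Y17 ✓
(Weight=K75, Color=I91): row 8 → Supplier = Y13 ✓
(Weight=K65, Color=I91): row 9 → Supplier = Y94 ✓
(Weight=K65, Color=I30): rows 10, 12 → Supplier takes values {Y17, Y26} — violation
(Weight=K65, Color=I84): row 11 → Supplier = Y95 ✓
(Weight=K17, Color=I84): row 17 → Supplier = Y75 ✓
Two rows agree on {Weight, Color} but differ on Supplier, so {Weight, Color} -> Supplier does not hold.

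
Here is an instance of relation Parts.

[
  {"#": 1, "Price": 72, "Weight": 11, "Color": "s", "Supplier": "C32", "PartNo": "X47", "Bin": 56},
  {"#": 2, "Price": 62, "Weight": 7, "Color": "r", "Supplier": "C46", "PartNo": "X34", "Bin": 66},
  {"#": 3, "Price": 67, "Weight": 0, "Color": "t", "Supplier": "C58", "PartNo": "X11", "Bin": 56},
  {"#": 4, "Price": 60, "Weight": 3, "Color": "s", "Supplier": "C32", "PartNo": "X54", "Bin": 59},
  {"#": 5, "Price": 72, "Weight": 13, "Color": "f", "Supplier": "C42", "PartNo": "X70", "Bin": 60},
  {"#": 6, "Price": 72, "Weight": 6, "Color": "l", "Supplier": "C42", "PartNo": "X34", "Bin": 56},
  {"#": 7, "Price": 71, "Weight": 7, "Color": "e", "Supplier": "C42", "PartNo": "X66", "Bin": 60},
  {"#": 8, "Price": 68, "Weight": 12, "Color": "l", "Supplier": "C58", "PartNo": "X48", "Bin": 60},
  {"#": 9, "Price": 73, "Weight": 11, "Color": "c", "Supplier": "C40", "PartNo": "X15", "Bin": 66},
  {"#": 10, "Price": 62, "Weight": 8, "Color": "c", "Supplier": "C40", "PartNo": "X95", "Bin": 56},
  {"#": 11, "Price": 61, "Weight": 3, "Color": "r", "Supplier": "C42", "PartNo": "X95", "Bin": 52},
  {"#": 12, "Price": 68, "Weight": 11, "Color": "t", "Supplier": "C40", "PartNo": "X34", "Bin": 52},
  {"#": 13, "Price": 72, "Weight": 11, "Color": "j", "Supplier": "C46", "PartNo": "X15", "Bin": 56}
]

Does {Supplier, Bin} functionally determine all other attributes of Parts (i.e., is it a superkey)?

No

Rows 5 and 7 have the same {Supplier, Bin} value (Supplier=C42, Bin=60) but are distinct tuples, so {Supplier, Bin} does not determine every attribute — not a superkey.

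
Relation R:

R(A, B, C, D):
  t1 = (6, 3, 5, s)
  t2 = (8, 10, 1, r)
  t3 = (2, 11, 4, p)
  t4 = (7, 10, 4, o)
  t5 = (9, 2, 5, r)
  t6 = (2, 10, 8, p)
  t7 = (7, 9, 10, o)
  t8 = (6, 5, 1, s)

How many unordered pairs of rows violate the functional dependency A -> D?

0

A=6: all 2 rows agree on D — 0 pairs.
A=2: all 2 rows agree on D — 0 pairs.
A=7: all 2 rows agree on D — 0 pairs.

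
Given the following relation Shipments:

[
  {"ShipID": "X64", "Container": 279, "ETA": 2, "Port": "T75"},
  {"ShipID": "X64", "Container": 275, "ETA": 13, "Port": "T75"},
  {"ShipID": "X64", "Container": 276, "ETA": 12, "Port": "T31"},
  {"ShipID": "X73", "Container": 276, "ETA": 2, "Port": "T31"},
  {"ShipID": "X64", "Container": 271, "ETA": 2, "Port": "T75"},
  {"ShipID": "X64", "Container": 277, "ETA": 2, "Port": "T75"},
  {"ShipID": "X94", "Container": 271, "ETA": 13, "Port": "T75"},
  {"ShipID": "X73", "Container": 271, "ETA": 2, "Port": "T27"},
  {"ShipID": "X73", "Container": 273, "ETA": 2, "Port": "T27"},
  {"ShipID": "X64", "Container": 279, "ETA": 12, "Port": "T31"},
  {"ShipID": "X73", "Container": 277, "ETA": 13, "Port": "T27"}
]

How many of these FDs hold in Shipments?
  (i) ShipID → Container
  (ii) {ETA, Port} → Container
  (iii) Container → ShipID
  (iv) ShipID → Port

0

(i) ShipID → Container: ShipID=X64: 6 rows → Container takes values {279, 275, 276, 271, 277} — violation; ShipID=X73: 4 rows → Container takes values {276, 271, 273, 277} — violation — fails.
(ii) {ETA, Port} → Container: (ETA=2, Port=T75): 3 rows → Container takes values {279, 271, 277} — violation; (ETA=13, Port=T75): 2 rows → Container takes values {275, 271} — violation; (ETA=12, Port=T31): 2 rows → Container takes values {276, 279} — violation; (ETA=2, Port=T27): 2 rows → Container takes values {271, 273} — violation — fails.
(iii) Container → ShipID: Container=276: 2 rows → ShipID takes values {X64, X73} — violation; Container=271: 3 rows → ShipID takes values {X64, X94, X73} — violation; Container=277: 2 rows → ShipID takes values {X64, X73} — violation — fails.
(iv) ShipID → Port: ShipID=X64: 6 rows → Port takes values {T75, T31} — violation; ShipID=X73: 4 rows → Port takes values {T31, T27} — violation — fails.
None of the 4 dependencies hold.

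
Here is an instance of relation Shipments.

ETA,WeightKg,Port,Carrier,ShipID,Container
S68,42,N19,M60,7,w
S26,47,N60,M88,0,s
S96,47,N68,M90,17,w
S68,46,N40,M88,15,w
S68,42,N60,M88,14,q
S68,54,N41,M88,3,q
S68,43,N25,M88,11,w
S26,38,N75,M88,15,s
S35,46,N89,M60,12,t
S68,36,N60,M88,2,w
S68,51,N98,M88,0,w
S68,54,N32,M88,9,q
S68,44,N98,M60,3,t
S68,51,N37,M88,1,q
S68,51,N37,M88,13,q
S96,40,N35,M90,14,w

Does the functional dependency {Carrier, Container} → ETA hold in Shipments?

No

(Carrier=M60, Container=w): 1 row → ETA = S68 ✓
(Carrier=M88, Container=s): 2 rows → ETA = S26, S26 ✓
(Carrier=M90, Container=w): 2 rows → ETA = S96, S96 ✓
(Carrier=M88, Container=w): 4 rows → ETA = S68, S68, S68, S68 ✓
(Carrier=M88, Container=q): 5 rows → ETA = S68, S68, S68, S68, S68 ✓
(Carrier=M60, Container=t): 2 rows → ETA takes values {S35, S68} — violation
Two rows agree on {Carrier, Container} but differ on ETA, so {Carrier, Container} → ETA does not hold.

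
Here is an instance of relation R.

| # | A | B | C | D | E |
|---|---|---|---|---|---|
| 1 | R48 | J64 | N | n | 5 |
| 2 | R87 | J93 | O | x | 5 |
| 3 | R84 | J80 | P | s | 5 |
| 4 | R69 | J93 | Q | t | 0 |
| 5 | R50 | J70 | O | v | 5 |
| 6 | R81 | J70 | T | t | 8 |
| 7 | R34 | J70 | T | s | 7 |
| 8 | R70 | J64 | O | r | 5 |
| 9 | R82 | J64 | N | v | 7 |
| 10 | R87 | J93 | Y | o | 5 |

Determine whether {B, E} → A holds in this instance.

(B=J64, E=5): rows 1, 8 → A takes values {R48, R70} — violation
(B=J93, E=5): rows 2, 10 → A = R87, R87 ✓
(B=J80, E=5): row 3 → A = R84 ✓
(B=J93, E=0): row 4 → A = R69 ✓
(B=J70, E=5): row 5 → A = R50 ✓
(B=J70, E=8): row 6 → A = R81 ✓
(B=J70, E=7): row 7 → A = R34 ✓
(B=J64, E=7): row 9 → A = R82 ✓
Two rows agree on {B, E} but differ on A, so {B, E} → A does not hold.

No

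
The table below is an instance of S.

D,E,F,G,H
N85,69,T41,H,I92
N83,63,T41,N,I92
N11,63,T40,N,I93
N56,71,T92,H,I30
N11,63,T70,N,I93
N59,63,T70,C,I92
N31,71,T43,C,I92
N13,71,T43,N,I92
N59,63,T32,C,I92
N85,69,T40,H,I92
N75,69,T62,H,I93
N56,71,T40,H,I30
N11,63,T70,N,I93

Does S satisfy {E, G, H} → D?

Yes

(E=69, G=H, H=I92): 2 rows → D = N85, N85 ✓
(E=63, G=N, H=I92): 1 row → D = N83 ✓
(E=63, G=N, H=I93): 3 rows → D = N11, N11, N11 ✓
(E=71, G=H, H=I30): 2 rows → D = N56, N56 ✓
(E=63, G=C, H=I92): 2 rows → D = N59, N59 ✓
(E=71, G=C, H=I92): 1 row → D = N31 ✓
(E=71, G=N, H=I92): 1 row → D = N13 ✓
(E=69, G=H, H=I93): 1 row → D = N75 ✓
Every {E, G, H} value is associated with a single D value, so {E, G, H} → D holds.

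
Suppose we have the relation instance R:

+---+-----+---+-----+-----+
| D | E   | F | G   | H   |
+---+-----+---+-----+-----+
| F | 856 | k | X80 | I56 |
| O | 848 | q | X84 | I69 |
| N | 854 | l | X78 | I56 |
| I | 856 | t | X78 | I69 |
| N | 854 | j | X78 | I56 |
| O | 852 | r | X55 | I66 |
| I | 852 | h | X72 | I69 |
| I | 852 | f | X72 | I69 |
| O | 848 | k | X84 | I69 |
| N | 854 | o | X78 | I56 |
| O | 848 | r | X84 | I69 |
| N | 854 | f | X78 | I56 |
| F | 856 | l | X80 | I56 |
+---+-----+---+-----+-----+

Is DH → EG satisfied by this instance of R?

No

(D=F, H=I56): 2 rows → {E,G} = (856, X80), (856, X80) ✓
(D=O, H=I69): 3 rows → {E,G} = (848, X84), (848, X84), (848, X84) ✓
(D=N, H=I56): 4 rows → {E,G} = (854, X78), (854, X78), (854, X78), (854, X78) ✓
(D=I, H=I69): 3 rows → {E,G} takes values {(856, X78), (852, X72)} — violation
(D=O, H=I66): 1 row → {E,G} = (852, X55) ✓
Two rows agree on DH but differ on EG, so DH → EG does not hold.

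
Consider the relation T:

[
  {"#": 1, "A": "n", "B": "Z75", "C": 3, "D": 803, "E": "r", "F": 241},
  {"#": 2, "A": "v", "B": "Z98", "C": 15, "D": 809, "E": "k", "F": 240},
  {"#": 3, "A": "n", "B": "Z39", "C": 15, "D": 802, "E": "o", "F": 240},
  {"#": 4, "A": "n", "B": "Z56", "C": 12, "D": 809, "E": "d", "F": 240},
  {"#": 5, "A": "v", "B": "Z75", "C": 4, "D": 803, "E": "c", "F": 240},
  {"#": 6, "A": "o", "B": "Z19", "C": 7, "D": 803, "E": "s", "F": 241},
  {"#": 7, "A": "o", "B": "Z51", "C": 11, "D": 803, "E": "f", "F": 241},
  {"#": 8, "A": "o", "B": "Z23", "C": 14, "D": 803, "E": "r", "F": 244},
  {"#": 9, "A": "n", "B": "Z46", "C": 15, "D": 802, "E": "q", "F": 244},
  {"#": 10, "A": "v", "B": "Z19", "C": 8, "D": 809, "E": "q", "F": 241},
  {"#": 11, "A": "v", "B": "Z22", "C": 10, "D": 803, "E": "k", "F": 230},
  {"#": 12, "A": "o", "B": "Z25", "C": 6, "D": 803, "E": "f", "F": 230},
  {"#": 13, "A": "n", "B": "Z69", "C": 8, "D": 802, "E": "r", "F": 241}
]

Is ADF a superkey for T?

No

Rows 6 and 7 have the same ADF value (A=o, D=803, F=241) but are distinct tuples, so ADF does not determine every attribute — not a superkey.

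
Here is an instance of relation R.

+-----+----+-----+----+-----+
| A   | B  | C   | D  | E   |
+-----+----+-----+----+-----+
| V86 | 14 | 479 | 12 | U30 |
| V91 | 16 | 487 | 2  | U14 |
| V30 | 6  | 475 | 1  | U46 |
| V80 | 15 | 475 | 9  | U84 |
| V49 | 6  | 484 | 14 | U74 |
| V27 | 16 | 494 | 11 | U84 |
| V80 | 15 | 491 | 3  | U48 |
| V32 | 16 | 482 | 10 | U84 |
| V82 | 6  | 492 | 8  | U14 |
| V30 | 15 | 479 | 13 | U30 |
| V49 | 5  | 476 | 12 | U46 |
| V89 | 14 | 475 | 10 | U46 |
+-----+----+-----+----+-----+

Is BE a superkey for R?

Two distinct rows share (B=16, E=U84), so BE does not determine every attribute — not a superkey.

No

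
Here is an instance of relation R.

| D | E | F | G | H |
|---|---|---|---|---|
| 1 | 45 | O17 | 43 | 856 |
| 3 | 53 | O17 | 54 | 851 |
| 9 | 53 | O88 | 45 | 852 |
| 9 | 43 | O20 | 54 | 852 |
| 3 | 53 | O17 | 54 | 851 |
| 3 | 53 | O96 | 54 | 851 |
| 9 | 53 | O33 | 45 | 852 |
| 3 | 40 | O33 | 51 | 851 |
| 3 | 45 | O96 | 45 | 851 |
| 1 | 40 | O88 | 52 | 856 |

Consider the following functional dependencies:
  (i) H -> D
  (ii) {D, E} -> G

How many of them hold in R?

(i) H -> D: every LHS value maps to a single RHS value — holds.
(ii) {D, E} -> G: every LHS value maps to a single RHS value — holds.
2 of the 2 dependencies hold.

2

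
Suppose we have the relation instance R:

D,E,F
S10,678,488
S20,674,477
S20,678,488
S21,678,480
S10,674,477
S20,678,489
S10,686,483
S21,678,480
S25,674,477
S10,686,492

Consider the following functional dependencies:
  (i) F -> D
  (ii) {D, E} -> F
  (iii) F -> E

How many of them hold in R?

(i) F -> D: F=488: 2 rows → D takes values {S10, S20} — violation; F=477: 3 rows → D takes values {S20, S10, S25} — violation — fails.
(ii) {D, E} -> F: (D=S20, E=678): 2 rows → F takes values {488, 489} — violation; (D=S10, E=686): 2 rows → F takes values {483, 492} — violation — fails.
(iii) F -> E: every LHS value maps to a single RHS value — holds.
1 of the 3 dependencies holds.

1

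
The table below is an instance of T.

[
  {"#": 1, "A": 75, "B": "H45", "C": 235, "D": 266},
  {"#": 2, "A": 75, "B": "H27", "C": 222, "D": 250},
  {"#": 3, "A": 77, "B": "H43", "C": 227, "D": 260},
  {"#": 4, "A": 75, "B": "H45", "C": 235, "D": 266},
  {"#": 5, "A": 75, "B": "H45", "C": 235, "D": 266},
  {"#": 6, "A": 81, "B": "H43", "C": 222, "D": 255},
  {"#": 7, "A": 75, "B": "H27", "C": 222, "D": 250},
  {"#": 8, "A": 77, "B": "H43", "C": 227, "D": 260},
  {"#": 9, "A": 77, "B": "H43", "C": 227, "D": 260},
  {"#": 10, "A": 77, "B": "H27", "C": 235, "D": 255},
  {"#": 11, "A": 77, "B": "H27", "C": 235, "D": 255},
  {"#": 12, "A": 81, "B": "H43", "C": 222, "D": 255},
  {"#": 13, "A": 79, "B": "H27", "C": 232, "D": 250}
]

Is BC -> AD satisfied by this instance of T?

Yes

(B=H45, C=235): rows 1, 4, 5 → {A,D} = (75, 266), (75, 266), (75, 266) ✓
(B=H27, C=222): rows 2, 7 → {A,D} = (75, 250), (75, 250) ✓
(B=H43, C=227): rows 3, 8, 9 → {A,D} = (77, 260), (77, 260), (77, 260) ✓
(B=H43, C=222): rows 6, 12 → {A,D} = (81, 255), (81, 255) ✓
(B=H27, C=235): rows 10, 11 → {A,D} = (77, 255), (77, 255) ✓
(B=H27, C=232): row 13 → {A,D} = (79, 250) ✓
Every BC value is associated with a single AD value, so BC -> AD holds.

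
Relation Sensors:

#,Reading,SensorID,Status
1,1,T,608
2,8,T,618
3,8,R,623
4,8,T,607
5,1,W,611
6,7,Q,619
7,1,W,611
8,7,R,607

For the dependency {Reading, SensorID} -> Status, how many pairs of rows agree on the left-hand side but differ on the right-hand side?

(Reading=8, SensorID=T): violating pairs (2,4) — 1 pair.
(Reading=1, SensorID=W): all 2 rows agree on Status — 0 pairs.

1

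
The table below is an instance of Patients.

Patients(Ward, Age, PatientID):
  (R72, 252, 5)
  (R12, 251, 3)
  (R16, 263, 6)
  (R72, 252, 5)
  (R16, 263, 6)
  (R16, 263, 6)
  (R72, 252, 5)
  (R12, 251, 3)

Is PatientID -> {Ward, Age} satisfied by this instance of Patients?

Yes

PatientID=5: 3 rows → {Ward,Age} = (R72, 252), (R72, 252), (R72, 252) ✓
PatientID=3: 2 rows → {Ward,Age} = (R12, 251), (R12, 251) ✓
PatientID=6: 3 rows → {Ward,Age} = (R16, 263), (R16, 263), (R16, 263) ✓
Every PatientID value is associated with a single {Ward, Age} value, so PatientID -> {Ward, Age} holds.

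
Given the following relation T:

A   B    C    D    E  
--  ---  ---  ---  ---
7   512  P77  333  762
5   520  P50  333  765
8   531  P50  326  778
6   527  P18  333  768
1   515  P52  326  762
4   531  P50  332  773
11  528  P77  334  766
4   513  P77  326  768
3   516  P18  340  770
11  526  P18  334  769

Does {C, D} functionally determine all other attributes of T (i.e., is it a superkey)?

All 10 rows have distinct {C, D} values, so {C, D} → (all attributes) holds and {C, D} is a superkey.

Yes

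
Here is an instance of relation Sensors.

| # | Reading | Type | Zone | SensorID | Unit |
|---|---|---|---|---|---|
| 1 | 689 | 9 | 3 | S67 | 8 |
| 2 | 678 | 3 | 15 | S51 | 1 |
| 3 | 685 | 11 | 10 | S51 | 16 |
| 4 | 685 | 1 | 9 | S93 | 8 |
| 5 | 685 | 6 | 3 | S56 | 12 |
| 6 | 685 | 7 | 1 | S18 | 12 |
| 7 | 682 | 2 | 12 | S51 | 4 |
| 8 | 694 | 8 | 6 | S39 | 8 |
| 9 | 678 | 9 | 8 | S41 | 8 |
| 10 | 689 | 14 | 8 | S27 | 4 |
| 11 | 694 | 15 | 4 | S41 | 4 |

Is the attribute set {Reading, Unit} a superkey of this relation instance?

No

Rows 5 and 6 have the same {Reading, Unit} value (Reading=685, Unit=12) but are distinct tuples, so {Reading, Unit} does not determine every attribute — not a superkey.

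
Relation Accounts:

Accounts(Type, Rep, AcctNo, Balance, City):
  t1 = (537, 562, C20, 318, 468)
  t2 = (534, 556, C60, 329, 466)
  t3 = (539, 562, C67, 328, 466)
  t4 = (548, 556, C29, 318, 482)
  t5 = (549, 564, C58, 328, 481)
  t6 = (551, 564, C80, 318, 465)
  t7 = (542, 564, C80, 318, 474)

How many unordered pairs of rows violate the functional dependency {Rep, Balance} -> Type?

1

(Rep=564, Balance=318): violating pairs (6,7) — 1 pair.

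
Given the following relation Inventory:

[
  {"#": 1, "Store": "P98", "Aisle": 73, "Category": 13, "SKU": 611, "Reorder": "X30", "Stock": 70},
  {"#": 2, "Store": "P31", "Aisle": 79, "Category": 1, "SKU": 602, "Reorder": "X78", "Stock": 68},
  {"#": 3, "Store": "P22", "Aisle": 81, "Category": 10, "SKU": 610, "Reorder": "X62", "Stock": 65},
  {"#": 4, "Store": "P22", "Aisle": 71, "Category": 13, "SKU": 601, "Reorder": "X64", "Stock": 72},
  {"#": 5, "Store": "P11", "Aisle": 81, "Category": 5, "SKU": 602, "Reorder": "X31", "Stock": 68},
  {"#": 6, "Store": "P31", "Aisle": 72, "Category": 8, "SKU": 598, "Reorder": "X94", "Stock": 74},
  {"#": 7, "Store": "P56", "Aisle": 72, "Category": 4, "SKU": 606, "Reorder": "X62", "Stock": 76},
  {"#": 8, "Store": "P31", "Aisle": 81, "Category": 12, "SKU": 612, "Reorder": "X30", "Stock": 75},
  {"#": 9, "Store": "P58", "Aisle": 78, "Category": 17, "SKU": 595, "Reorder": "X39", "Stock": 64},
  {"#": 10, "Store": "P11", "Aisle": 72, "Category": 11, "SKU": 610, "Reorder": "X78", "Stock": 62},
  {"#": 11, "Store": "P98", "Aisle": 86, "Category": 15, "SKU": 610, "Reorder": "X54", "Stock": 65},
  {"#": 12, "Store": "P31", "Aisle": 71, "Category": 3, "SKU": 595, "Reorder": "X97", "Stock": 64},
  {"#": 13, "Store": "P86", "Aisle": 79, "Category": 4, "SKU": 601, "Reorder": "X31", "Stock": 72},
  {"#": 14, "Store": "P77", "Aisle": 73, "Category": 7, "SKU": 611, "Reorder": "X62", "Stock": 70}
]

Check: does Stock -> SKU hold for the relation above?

Yes

Stock=70: rows 1, 14 → SKU = 611, 611 ✓
Stock=68: rows 2, 5 → SKU = 602, 602 ✓
Stock=65: rows 3, 11 → SKU = 610, 610 ✓
Stock=72: rows 4, 13 → SKU = 601, 601 ✓
Stock=74: row 6 → SKU = 598 ✓
Stock=76: row 7 → SKU = 606 ✓
Stock=75: row 8 → SKU = 612 ✓
Stock=64: rows 9, 12 → SKU = 595, 595 ✓
Stock=62: row 10 → SKU = 610 ✓
Every Stock value is associated with a single SKU value, so Stock -> SKU holds.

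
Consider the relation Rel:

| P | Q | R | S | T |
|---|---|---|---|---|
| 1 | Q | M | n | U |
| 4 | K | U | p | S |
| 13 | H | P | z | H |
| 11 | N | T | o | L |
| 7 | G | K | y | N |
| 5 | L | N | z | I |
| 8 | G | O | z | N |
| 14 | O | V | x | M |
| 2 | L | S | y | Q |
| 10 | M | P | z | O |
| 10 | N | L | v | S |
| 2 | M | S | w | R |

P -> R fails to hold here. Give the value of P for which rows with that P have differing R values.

10

P=1: 1 row → R = M ✓
P=4: 1 row → R = U ✓
P=13: 1 row → R = P ✓
P=11: 1 row → R = T ✓
P=7: 1 row → R = K ✓
P=5: 1 row → R = N ✓
P=8: 1 row → R = O ✓
P=14: 1 row → R = V ✓
P=2: 2 rows → R = S, S ✓
P=10: 2 rows → R takes values {P, L} — violation
The only P value with inconsistent R is P=10.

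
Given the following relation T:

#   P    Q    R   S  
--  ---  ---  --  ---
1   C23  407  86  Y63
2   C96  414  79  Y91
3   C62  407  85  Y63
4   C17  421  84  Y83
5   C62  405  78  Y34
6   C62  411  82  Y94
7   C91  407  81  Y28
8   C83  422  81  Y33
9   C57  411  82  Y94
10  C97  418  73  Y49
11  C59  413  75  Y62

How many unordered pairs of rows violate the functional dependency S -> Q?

0

S=Y63: all 2 rows agree on Q — 0 pairs.
S=Y94: all 2 rows agree on Q — 0 pairs.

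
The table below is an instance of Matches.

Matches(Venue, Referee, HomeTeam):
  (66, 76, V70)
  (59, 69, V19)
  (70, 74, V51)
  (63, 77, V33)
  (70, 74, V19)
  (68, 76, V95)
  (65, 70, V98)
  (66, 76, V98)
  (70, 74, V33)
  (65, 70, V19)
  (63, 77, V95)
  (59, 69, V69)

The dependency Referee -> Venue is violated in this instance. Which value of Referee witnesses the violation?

Referee=76: 3 rows → Venue takes values {66, 68} — violation
Referee=69: 2 rows → Venue = 59, 59 ✓
Referee=74: 3 rows → Venue = 70, 70, 70 ✓
Referee=77: 2 rows → Venue = 63, 63 ✓
Referee=70: 2 rows → Venue = 65, 65 ✓
The only Referee value with inconsistent Venue is Referee=76.

76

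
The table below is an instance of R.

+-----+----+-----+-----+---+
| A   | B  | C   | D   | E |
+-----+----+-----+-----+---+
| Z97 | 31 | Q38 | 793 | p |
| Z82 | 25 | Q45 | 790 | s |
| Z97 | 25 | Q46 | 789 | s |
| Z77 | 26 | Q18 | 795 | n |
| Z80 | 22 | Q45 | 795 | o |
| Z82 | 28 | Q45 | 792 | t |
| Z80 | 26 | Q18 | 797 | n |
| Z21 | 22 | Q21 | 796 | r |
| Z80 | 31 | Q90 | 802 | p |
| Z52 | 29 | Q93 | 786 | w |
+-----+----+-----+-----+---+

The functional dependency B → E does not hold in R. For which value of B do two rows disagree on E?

22

B=31: 2 rows → E = p, p ✓
B=25: 2 rows → E = s, s ✓
B=26: 2 rows → E = n, n ✓
B=22: 2 rows → E takes values {o, r} — violation
B=28: 1 row → E = t ✓
B=29: 1 row → E = w ✓
The only B value with inconsistent E is B=22.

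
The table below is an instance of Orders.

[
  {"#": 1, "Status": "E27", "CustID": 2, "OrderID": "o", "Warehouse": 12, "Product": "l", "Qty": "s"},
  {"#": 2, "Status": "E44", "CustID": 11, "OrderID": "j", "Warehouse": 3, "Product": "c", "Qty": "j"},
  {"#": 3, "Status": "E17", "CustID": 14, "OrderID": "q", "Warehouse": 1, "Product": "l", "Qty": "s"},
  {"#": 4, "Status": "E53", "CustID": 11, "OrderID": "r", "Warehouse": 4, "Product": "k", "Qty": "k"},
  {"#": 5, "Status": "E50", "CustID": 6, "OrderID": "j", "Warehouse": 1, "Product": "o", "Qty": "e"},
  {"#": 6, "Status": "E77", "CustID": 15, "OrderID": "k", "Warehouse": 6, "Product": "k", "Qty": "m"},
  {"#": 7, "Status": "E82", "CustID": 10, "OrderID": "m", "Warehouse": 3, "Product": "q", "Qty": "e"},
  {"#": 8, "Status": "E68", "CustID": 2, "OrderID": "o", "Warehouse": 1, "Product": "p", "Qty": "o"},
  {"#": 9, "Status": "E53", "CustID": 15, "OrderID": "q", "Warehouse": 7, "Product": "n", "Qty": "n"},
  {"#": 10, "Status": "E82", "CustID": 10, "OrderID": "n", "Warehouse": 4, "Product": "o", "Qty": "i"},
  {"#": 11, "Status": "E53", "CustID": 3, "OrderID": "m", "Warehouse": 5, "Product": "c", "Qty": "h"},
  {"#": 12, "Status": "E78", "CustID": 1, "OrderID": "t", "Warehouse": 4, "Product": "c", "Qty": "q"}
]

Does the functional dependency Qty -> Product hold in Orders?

Qty=s: rows 1, 3 → Product = l, l ✓
Qty=j: row 2 → Product = c ✓
Qty=k: row 4 → Product = k ✓
Qty=e: rows 5, 7 → Product takes values {o, q} — violation
Qty=m: row 6 → Product = k ✓
Qty=o: row 8 → Product = p ✓
Qty=n: row 9 → Product = n ✓
Qty=i: row 10 → Product = o ✓
Qty=h: row 11 → Product = c ✓
Qty=q: row 12 → Product = c ✓
Two rows agree on Qty but differ on Product, so Qty -> Product does not hold.

No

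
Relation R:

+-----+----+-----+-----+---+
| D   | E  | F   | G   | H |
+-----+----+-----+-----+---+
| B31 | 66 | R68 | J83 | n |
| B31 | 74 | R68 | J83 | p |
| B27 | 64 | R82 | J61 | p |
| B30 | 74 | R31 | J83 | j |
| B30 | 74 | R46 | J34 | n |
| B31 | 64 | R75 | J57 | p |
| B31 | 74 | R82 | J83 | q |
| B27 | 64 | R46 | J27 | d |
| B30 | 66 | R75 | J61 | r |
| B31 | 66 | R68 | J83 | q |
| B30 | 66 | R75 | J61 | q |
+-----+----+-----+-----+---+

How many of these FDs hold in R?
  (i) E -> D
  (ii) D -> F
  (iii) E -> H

(i) E -> D: E=66: 4 rows → D takes values {B31, B30} — violation; E=74: 4 rows → D takes values {B31, B30} — violation; E=64: 3 rows → D takes values {B27, B31} — violation — fails.
(ii) D -> F: D=B31: 5 rows → F takes values {R68, R75, R82} — violation; D=B27: 2 rows → F takes values {R82, R46} — violation; D=B30: 4 rows → F takes values {R31, R46, R75} — violation — fails.
(iii) E -> H: E=66: 4 rows → H takes values {n, r, q} — violation; E=74: 4 rows → H takes values {p, j, n, q} — violation; E=64: 3 rows → H takes values {p, d} — violation — fails.
None of the 3 dependencies hold.

0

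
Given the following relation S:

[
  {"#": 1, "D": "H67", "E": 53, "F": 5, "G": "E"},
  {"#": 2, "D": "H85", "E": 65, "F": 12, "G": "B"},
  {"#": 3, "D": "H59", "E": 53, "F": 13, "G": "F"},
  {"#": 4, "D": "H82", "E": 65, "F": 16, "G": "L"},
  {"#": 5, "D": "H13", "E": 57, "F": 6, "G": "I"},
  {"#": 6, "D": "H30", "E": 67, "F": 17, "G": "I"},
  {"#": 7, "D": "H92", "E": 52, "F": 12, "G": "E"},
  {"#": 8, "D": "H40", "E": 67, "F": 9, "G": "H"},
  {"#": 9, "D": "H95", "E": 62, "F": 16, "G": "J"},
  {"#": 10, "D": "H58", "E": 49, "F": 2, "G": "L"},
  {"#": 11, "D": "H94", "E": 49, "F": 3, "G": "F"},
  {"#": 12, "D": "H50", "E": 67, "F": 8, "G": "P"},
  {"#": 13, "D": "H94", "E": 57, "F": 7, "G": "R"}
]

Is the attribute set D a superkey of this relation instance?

Rows 11 and 13 have the same D value D=H94 but are distinct tuples, so D does not determine every attribute — not a superkey.

No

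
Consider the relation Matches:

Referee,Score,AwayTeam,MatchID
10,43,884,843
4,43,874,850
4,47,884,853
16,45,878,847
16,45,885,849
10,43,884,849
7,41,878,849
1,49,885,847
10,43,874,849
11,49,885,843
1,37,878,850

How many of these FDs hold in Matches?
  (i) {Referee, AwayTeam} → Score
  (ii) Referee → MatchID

1

(i) {Referee, AwayTeam} → Score: every LHS value maps to a single RHS value — holds.
(ii) Referee → MatchID: Referee=10: 3 rows → MatchID takes values {843, 849} — violation; Referee=4: 2 rows → MatchID takes values {850, 853} — violation; Referee=16: 2 rows → MatchID takes values {847, 849} — violation; Referee=1: 2 rows → MatchID takes values {847, 850} — violation — fails.
1 of the 2 dependencies holds.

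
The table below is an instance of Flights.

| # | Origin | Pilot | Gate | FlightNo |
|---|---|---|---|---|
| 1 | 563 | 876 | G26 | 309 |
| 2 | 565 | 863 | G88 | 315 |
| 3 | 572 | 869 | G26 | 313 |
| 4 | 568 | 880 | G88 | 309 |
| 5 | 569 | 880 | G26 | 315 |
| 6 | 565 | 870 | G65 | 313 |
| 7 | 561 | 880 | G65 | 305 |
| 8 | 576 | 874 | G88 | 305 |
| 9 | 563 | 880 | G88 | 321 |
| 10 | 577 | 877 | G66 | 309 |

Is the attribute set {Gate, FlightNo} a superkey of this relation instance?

All 10 rows have distinct {Gate, FlightNo} values, so {Gate, FlightNo} → (all attributes) holds and {Gate, FlightNo} is a superkey.

Yes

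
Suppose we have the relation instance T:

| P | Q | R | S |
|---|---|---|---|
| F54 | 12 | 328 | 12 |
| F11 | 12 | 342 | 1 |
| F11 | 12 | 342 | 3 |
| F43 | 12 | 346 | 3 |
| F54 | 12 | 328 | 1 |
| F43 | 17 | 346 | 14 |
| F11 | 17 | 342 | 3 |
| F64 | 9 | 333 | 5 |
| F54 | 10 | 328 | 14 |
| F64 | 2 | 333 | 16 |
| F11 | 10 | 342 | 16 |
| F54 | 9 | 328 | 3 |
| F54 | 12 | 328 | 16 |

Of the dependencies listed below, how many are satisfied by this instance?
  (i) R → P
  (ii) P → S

(i) R → P: every LHS value maps to a single RHS value — holds.
(ii) P → S: P=F54: 5 rows → S takes values {12, 1, 14, 3, 16} — violation; P=F11: 4 rows → S takes values {1, 3, 16} — violation; P=F43: 2 rows → S takes values {3, 14} — violation; P=F64: 2 rows → S takes values {5, 16} — violation — fails.
1 of the 2 dependencies holds.

1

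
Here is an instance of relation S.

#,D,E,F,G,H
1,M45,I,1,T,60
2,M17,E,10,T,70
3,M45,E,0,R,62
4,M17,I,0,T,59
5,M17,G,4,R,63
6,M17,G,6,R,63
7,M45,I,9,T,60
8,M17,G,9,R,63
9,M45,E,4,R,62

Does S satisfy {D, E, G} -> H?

(D=M45, E=I, G=T): rows 1, 7 → H = 60, 60 ✓
(D=M17, E=E, G=T): row 2 → H = 70 ✓
(D=M45, E=E, G=R): rows 3, 9 → H = 62, 62 ✓
(D=M17, E=I, G=T): row 4 → H = 59 ✓
(D=M17, E=G, G=R): rows 5, 6, 8 → H = 63, 63, 63 ✓
Every {D, E, G} value is associated with a single H value, so {D, E, G} -> H holds.

Yes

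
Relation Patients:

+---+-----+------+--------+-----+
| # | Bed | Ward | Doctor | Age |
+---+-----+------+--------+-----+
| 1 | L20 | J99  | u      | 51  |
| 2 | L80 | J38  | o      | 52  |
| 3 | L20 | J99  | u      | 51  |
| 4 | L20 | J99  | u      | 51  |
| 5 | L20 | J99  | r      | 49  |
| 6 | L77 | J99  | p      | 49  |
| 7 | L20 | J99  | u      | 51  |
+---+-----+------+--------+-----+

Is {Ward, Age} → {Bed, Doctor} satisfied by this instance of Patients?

No

(Ward=J99, Age=51): rows 1, 3, 4, 7 → {Bed,Doctor} = (L20, u), (L20, u), (L20, u), (L20, u) ✓
(Ward=J38, Age=52): row 2 → {Bed,Doctor} = (L80, o) ✓
(Ward=J99, Age=49): rows 5, 6 → {Bed,Doctor} takes values {(L20, r), (L77, p)} — violation
Two rows agree on {Ward, Age} but differ on {Bed, Doctor}, so {Ward, Age} → {Bed, Doctor} does not hold.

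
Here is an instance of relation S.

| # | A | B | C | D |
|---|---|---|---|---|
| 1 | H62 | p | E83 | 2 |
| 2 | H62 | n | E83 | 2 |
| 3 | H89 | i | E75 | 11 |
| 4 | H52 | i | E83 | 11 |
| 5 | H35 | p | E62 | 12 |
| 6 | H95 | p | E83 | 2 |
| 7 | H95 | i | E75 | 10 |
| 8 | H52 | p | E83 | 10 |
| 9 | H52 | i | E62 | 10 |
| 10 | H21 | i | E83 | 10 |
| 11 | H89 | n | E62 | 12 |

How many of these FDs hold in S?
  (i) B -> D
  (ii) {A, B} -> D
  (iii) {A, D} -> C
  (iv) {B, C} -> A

(i) B -> D: B=p: rows 1, 5, 6, 8 → D takes values {2, 12, 10} — violation; B=n: rows 2, 11 → D takes values {2, 12} — violation; B=i: rows 3, 4, 7, 9, 10 → D takes values {11, 10} — violation — fails.
(ii) {A, B} -> D: (A=H52, B=i): rows 4, 9 → D takes values {11, 10} — violation — fails.
(iii) {A, D} -> C: (A=H52, D=10): rows 8, 9 → C takes values {E83, E62} — violation — fails.
(iv) {B, C} -> A: (B=p, C=E83): rows 1, 6, 8 → A takes values {H62, H95, H52} — violation; (B=i, C=E75): rows 3, 7 → A takes values {H89, H95} — violation; (B=i, C=E83): rows 4, 10 → A takes values {H52, H21} — violation — fails.
None of the 4 dependencies hold.

0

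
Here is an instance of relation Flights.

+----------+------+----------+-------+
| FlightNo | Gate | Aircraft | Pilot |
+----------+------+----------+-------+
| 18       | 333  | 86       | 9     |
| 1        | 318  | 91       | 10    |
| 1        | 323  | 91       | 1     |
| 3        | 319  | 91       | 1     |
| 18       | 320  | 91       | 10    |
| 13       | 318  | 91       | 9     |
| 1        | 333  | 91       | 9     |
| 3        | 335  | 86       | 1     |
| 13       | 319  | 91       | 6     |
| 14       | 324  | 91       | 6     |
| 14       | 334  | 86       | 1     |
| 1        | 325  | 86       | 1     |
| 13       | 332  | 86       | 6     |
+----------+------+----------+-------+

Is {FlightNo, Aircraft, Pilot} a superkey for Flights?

All 13 rows have distinct {FlightNo, Aircraft, Pilot} values, so {FlightNo, Aircraft, Pilot} → (all attributes) holds and {FlightNo, Aircraft, Pilot} is a superkey.

Yes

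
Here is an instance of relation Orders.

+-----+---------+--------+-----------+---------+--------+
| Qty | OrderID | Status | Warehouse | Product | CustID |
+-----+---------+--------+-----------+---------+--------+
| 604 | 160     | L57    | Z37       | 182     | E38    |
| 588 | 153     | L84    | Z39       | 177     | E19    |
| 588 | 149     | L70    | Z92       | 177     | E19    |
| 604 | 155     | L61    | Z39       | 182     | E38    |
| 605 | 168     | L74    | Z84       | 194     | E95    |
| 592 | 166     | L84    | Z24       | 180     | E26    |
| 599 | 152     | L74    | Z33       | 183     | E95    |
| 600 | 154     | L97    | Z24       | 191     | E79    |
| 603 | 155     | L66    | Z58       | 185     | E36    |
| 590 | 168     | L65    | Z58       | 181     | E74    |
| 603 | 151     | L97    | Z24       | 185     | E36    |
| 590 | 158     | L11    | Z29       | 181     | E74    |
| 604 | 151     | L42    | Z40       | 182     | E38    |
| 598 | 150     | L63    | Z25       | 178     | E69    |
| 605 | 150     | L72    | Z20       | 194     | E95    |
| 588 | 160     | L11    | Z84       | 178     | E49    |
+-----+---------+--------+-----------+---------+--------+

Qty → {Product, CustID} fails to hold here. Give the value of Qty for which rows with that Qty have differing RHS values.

588

Qty=604: 3 rows → {Product,CustID} = (182, E38), (182, E38), (182, E38) ✓
Qty=588: 3 rows → {Product,CustID} takes values {(177, E19), (178, E49)} — violation
Qty=605: 2 rows → {Product,CustID} = (194, E95), (194, E95) ✓
Qty=592: 1 row → {Product,CustID} = (180, E26) ✓
Qty=599: 1 row → {Product,CustID} = (183, E95) ✓
Qty=600: 1 row → {Product,CustID} = (191, E79) ✓
Qty=603: 2 rows → {Product,CustID} = (185, E36), (185, E36) ✓
Qty=590: 2 rows → {Product,CustID} = (181, E74), (181, E74) ✓
Qty=598: 1 row → {Product,CustID} = (178, E69) ✓
The only Qty value with inconsistent RHS is Qty=588.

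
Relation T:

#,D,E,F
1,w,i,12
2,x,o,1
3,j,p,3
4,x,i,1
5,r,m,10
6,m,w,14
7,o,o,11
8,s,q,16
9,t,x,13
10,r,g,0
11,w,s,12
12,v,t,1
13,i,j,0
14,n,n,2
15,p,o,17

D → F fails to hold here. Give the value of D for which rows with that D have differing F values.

D=w: rows 1, 11 → F = 12, 12 ✓
D=x: rows 2, 4 → F = 1, 1 ✓
D=j: row 3 → F = 3 ✓
D=r: rows 5, 10 → F takes values {10, 0} — violation
D=m: row 6 → F = 14 ✓
D=o: row 7 → F = 11 ✓
D=s: row 8 → F = 16 ✓
D=t: row 9 → F = 13 ✓
D=v: row 12 → F = 1 ✓
D=i: row 13 → F = 0 ✓
D=n: row 14 → F = 2 ✓
D=p: row 15 → F = 17 ✓
The only D value with inconsistent F is D=r.

r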